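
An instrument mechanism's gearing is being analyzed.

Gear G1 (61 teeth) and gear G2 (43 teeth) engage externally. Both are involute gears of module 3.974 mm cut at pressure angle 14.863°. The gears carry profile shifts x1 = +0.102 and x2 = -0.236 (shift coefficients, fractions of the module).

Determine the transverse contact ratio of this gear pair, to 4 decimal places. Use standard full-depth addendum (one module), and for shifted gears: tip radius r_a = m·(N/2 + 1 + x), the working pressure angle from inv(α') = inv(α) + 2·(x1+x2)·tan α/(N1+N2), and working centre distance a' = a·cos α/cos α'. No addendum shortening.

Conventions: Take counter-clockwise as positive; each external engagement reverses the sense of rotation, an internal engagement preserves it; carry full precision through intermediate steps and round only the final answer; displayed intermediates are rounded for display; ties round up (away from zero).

2.1674

recognized (one external pair, fixed centres): single-mesh tooth geometry, m = 3.974, N1 = 61, N2 = 43
base radii: r_b1 = 117.151647, r_b2 = 82.582309
tip radii: r_a1 = 125.586348, r_a2 = 88.477136
inv(α') = inv(14.863°) + 2·(+0.102-0.236)·tan α/(61+43) = 0.00529588  ⇒  α' = 14.28337°
a' = a·cos α / cos α' = 206.6480·cos 14.863°/cos 14.28337° = 206.105206
action lengths: √(r_a1²−r_b1²) = 45.248451, √(r_a2²−r_b2²) = 31.754777
base pitch p_b = π·m·cos α = 12.066976
CR = (45.248451 + 31.754777 − 206.105206·sin 14.28337°)/12.066976 = 2.167355
contact ratio ≈ 2.1674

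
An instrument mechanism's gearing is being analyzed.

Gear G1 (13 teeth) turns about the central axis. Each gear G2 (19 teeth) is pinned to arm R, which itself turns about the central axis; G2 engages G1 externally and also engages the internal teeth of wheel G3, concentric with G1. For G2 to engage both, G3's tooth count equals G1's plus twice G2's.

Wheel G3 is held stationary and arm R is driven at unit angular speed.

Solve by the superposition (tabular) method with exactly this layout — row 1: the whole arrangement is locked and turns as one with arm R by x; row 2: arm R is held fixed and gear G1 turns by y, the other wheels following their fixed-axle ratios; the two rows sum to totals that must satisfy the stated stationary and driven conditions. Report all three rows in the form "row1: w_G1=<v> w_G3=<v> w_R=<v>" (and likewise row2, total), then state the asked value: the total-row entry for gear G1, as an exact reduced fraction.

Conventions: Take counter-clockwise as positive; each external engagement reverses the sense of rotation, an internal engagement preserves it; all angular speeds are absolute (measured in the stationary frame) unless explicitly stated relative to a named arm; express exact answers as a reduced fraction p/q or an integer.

topology: planetary set — G1 13T / G2 19T / G3 51T, arm = carrier (Willis)
row 1 — lock + rotate with arm: ω_sun = ω_ring = ω_arm = x
row 2 (arm held, sun turns y): ω_ring = −(13/51)·y, ω_arm = 0
boundary: total ω_ring = x − (13/51)·y = 0 and total ω_arm = x = 1  ⇒  y = 51/13, x = 1
row 2 ring = −(13/51)·51/13 = -1
totals (row 1 + row 2): sun 1 + 51/13 = 64/13, ring 1 + (-1) = 0, arm 1 + 0 = 1
asked cell (total, sun) = 64/13

row1: w_G1=1 w_G3=1 w_R=1
row2: w_G1=51/13 w_G3=-1 w_R=0
total: w_G1=64/13 w_G3=0 w_R=1
asked value: 64/13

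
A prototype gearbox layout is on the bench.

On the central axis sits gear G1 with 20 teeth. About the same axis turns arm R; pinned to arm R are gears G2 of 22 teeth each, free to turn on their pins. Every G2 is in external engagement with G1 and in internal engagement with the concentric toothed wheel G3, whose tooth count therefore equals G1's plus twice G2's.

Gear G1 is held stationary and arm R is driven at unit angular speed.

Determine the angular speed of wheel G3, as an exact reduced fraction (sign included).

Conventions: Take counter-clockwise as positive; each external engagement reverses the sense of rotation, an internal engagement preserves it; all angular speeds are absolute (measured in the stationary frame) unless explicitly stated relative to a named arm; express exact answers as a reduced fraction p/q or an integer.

topology: planetary set — G1 20T / G2 22T / G3 64T, arm = carrier (Willis)
ring teeth: 20 + 2·22 = 64
20(ω_sun−ω_arm) = −64(ω_ring−ω_arm),  ω_sun = 0, ω_arm = 1
ω_ring = 1 − (20/64)(0−1) = 21/16
exact speed ratio = 21/16

21/16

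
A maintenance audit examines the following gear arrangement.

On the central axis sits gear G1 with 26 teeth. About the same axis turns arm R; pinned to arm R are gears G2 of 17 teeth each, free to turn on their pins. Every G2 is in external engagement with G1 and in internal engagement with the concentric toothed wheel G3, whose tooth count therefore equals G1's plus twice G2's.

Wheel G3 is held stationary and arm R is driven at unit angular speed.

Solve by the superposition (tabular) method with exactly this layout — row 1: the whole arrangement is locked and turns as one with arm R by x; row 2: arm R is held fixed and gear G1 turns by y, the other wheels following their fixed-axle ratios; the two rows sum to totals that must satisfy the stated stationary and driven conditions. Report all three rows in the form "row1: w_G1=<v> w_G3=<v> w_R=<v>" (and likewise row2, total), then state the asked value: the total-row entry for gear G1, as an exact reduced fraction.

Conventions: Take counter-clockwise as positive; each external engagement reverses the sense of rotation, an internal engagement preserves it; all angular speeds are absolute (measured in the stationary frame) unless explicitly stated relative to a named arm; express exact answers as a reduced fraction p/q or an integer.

row1: w_G1=1 w_G3=1 w_R=1
row2: w_G1=30/13 w_G3=-1 w_R=0
total: w_G1=43/13 w_G3=0 w_R=1
asked value: 43/13

class = planetary set [G3 = 26+2·17 = 60; Willis about the carrier]
row 1 (train locked, turned with arm): all members turn x
superposition row 2 [arm held]: sun y, ring −(26/60)·y, arm 0
boundary: total ω_ring = x − (26/60)·y = 0 and total ω_arm = x = 1  ⇒  y = 30/13, x = 1
row 2 ring = −(26/60)·30/13 = -1
totals (row 1 + row 2): sun 1 + 30/13 = 43/13, ring 1 + (-1) = 0, arm 1 + 0 = 1
asked cell (total, sun) = 43/13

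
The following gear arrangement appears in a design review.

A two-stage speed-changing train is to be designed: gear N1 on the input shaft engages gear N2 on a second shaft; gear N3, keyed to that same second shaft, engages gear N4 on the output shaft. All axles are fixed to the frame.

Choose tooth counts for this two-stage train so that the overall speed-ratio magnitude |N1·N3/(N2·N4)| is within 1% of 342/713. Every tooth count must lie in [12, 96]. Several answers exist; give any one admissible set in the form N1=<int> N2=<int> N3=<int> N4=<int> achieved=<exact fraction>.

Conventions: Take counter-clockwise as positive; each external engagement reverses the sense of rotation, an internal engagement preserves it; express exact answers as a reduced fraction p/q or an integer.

design class (target 342/713): fixed-axis compound train
target = 342/713 in lowest terms: an exact hit needs N1·N3 = k·342 and N2·N4 = k·713 for one integer k, every count in [12, 96]; additionally prefer no 1:1 stage (N1 ≠ N2, N3 ≠ N4)
k = 1: N1·N3 = 342 = 18·19, N2·N4 = 713 = 23·31
achieved = 18·19/(23·31) = 342/713; |achieved − target| = 0 ≤ 171/35650 ✓

N1=18 N2=23 N3=19 N4=31 achieved=342/713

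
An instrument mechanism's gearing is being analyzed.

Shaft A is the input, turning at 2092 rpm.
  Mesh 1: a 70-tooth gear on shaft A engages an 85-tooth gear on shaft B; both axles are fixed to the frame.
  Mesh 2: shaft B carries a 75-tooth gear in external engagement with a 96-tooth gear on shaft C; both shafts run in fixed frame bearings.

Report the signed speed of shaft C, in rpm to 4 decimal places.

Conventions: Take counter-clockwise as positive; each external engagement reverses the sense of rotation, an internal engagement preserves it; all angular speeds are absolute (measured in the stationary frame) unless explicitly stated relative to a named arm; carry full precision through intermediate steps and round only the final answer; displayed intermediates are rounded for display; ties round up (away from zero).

recognized (3 fixed axles, 2 meshes): fixed-axis compound train
mesh 1 [70T→85T]: ω = 2092.0000×70/85 = 1722.8235 rpm, sense flips to −
mesh 2 [75T→96T]: ω = 1722.8235×75/96 = 1345.9559 rpm, sense flips to +
signed output speed = +1345.9559 rpm

+1345.9559 rpm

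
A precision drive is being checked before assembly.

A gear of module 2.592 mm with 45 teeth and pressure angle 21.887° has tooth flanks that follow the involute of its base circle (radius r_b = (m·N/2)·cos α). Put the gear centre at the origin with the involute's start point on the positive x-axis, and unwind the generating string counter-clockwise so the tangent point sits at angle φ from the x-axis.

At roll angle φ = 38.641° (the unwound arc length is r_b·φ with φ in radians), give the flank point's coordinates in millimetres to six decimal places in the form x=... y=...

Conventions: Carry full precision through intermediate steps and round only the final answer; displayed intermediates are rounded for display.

class = single-mesh tooth geometry [base-circle involute, m = 2.592, 45T]
pitch radius r_p = m·N/2 = 2.592·45/2 = 58.320000
base radius r_b = r_p·cos α = 58.320000·cos 21.887° = 54.116344
roll angle φ = 38.641° = 0.67441268 rad
x = r_b·(cos φ + φ·sin φ) = 65.058842
y = r_b·(sin φ − φ·cos φ) = 5.285683

x=65.058842 y=5.285683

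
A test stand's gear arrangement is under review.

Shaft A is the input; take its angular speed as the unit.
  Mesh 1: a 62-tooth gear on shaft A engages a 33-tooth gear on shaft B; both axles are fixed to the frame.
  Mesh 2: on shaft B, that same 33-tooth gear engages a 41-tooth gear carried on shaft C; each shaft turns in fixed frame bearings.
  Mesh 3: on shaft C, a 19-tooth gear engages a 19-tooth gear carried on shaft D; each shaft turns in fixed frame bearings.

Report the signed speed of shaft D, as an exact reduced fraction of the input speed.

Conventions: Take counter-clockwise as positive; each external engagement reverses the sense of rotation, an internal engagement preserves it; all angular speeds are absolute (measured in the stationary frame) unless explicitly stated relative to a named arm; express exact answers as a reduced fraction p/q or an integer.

-62/41

3-mesh fixed-axis compound train (all bearings frame-fixed)
mesh 1 [62T→33T]: |ω|/ω_in = 1×62/33 = 62/33, sense flips to −
mesh 2 [33T→41T]: |ω|/ω_in = (62/33)×33/41 = 62/41, sense flips to +
mesh 3 [19T→19T]: |ω|/ω_in = (62/41)×19/19 = 62/41, sense flips to −
signed output speed (× input speed) = -62/41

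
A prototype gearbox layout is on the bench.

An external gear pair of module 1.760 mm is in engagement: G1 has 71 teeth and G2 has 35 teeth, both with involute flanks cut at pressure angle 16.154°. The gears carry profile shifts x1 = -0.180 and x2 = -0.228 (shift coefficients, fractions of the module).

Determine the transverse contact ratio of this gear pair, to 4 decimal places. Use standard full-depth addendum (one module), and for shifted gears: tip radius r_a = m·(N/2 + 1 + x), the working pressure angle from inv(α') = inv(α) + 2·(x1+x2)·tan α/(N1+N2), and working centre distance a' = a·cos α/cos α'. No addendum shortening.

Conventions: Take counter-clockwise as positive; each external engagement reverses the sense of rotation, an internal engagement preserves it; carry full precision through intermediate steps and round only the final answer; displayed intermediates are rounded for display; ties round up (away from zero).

topology: single-mesh involute geometry — m = 1.760, 71T/35T pair
base radii: r_b1 = 60.013125, r_b2 = 29.583935
tip radii: r_a1 = 63.923200, r_a2 = 32.158720
inv(α') = inv(16.154°) + 2·(-0.180-0.228)·tan α/(71+35) = 0.00548615  ⇒  α' = 14.44954°
a' = a·cos α / cos α' = 93.2800·cos 16.154°/cos 14.44954° = 92.523791
action lengths: √(r_a1²−r_b1²) = 22.013640, √(r_a2²−r_b2²) = 12.608492
base pitch p_b = π·m·cos α = 5.310896
CR = (22.013640 + 12.608492 − 92.523791·sin 14.44954°)/5.310896 = 2.171937
contact ratio ≈ 2.1719

2.1719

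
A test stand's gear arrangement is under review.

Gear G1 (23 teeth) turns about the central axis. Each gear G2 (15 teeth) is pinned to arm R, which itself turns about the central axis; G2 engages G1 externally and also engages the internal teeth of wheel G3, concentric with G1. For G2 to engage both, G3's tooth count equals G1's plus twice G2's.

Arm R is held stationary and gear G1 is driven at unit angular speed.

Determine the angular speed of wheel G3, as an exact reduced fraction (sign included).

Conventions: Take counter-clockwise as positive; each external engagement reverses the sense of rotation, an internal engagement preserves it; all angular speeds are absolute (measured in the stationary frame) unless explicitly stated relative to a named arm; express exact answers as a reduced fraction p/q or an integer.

-23/53

class = planetary set [G3 = 23+2·15 = 53; Willis about the carrier]
ring teeth: 23 + 2·15 = 53
23(ω_sun−ω_arm) = −53(ω_ring−ω_arm),  ω_arm = 0, ω_sun = 1
ω_ring = 0 − (23/53)(1−0) = -23/53
exact speed ratio = -23/53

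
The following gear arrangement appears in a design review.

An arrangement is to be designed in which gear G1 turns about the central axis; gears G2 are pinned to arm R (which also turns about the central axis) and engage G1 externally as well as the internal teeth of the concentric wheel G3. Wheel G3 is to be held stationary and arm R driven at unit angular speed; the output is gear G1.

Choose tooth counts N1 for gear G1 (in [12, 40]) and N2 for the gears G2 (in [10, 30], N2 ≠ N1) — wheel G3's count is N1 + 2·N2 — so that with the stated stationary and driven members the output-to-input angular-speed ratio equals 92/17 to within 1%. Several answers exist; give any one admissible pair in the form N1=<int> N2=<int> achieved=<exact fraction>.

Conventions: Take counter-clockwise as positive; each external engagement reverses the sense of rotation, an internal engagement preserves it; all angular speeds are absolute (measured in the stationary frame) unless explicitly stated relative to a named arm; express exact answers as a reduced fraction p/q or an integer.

N1=17 N2=29 achieved=92/17

planetary set to be sized for 92/17 (Willis relation)
Willis with ω_ring = 0: ω_sun/ω_arm = (N1+N3)/N1; set equal to 92/17  ⇒  N3/N1 = 92/17 − 1 = 75/17
N3 = N1 + 2·N2  ⇒  N2/N1 = (N3/N1 − 1)/2 = (75/17 − 1)/2 = 29/17
smallest multiple with N1 ≥ 12 and N2 ≥ 10: k = 1  ⇒  N1 = 1·17 = 17, N2 = 1·29 = 29 (N1 ≤ 40, N2 ≤ 30, N2 ≠ N1 ✓), N3 = 17 + 2·29 = 75
check: (N1+N3)/N1 with N1 = 17, N3 = 75 gives 92/17; |achieved − target| = 0 ≤ 23/425 ✓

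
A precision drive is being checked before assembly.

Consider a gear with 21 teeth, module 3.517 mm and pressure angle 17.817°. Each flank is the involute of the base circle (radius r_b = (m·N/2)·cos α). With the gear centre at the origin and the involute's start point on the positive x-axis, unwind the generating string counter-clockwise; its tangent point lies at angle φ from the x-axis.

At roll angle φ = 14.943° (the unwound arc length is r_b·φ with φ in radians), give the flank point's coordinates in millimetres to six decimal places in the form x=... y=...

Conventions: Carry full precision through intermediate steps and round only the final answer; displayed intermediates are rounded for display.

single-mesh involute tooth geometry (21T wheel at module 3.517)
pitch radius r_p = m·N/2 = 3.517·21/2 = 36.928500
base radius r_b = r_p·cos α = 36.928500·cos 17.817° = 35.157359
roll angle φ = 14.943° = 0.26080455 rad
x = r_b·(cos φ + φ·sin φ) = 36.332788
y = r_b·(sin φ − φ·cos φ) = 0.206483

x=36.332788 y=0.206483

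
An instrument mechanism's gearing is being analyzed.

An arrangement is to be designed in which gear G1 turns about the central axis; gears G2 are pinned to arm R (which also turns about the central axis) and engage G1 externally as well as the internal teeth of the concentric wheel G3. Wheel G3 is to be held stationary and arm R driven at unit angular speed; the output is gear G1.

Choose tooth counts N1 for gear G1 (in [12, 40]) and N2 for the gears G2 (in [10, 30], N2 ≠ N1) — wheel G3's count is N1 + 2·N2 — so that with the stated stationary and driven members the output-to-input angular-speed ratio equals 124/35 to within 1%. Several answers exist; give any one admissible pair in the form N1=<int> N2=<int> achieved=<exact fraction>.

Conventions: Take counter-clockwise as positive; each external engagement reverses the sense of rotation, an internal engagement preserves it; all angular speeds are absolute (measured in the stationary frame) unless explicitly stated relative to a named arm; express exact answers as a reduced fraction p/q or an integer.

topology: planetary set — design target 124/35, arm = carrier (Willis)
Willis with ω_ring = 0: ω_sun/ω_arm = (N1+N3)/N1; set equal to 124/35  ⇒  N3/N1 = 124/35 − 1 = 89/35
N3 = N1 + 2·N2  ⇒  N2/N1 = (N3/N1 − 1)/2 = (89/35 − 1)/2 = 27/35
smallest multiple with N1 ≥ 12 and N2 ≥ 10: k = 1  ⇒  N1 = 1·35 = 35, N2 = 1·27 = 27 (N1 ≤ 40, N2 ≤ 30, N2 ≠ N1 ✓), N3 = 35 + 2·27 = 89
check: (N1+N3)/N1 with N1 = 35, N3 = 89 gives 124/35; |achieved − target| = 0 ≤ 31/875 ✓

N1=35 N2=27 achieved=124/35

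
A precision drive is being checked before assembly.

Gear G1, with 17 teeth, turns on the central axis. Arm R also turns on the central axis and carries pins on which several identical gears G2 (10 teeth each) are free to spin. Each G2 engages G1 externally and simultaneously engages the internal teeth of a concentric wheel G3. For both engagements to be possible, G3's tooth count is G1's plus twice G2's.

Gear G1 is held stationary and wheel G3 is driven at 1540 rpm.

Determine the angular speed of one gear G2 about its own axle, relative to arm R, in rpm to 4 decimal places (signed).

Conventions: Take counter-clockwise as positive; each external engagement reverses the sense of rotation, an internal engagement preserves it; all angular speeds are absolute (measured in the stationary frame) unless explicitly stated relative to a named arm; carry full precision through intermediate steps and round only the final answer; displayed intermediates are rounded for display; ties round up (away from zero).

class = planetary set [G3 = 17+2·10 = 37; Willis about the carrier]
normalise by the input: solve with ω_ring = 1, then scale by 1540 rpm
ring teeth: 17 + 2·10 = 37
17(ω_sun−ω_arm) = −37(ω_ring−ω_arm),  ω_sun = 0, ω_ring = 1
17(0−ω_arm) = −37(1−ω_arm)  ⇒  54·ω_arm = 37  ⇒  ω_arm = 37/54
sun–planet mesh: 17·(0−37/54) = −10·(ω_p−ω_arm)  ⇒  ω_p−ω_arm = 629/540
scale: ω_p−ω_arm = 629/540 × 1540 rpm = +1793.8148 rpm

+1793.8148 rpm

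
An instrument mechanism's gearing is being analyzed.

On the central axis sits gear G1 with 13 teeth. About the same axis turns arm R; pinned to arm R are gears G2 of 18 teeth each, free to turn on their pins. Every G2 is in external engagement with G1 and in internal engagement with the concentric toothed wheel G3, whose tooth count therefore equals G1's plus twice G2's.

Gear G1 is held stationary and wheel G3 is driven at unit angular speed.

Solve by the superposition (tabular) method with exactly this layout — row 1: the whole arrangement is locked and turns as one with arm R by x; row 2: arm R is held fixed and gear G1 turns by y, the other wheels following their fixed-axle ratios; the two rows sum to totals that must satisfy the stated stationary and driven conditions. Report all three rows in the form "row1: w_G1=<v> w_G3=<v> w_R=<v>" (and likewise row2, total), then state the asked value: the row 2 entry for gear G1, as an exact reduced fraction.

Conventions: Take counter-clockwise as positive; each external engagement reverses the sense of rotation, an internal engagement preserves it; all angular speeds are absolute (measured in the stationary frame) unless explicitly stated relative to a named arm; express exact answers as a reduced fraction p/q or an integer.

row1: w_G1=49/62 w_G3=49/62 w_R=49/62
row2: w_G1=-49/62 w_G3=13/62 w_R=0
total: w_G1=0 w_G3=1 w_R=49/62
asked value: -49/62

class = planetary set [G3 = 13+2·18 = 49; Willis about the carrier]
superposition row 1 [locked train]: every member turns x
row 2 — arm fixed, fixed-axis ratios: sun y, ring −(13/49)·y, arm 0
boundary: total ω_sun = x + y = 0 and total ω_ring = x − (13/49)·y = 1  ⇒  y = -49/62, x = 49/62
row 2 ring = −(13/49)·(-49/62) = 13/62
totals (row 1 + row 2): sun 49/62 + (-49/62) = 0, ring 49/62 + 13/62 = 1, arm 49/62 + 0 = 49/62
asked cell (row2, sun) = -49/62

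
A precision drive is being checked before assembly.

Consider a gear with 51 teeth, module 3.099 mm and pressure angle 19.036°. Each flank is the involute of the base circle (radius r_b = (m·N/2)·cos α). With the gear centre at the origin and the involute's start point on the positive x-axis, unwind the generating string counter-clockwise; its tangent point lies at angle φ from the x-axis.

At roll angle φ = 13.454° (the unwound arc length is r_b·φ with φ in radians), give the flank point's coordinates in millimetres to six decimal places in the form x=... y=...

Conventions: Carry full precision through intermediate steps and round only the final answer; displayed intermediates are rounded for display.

recognized (one wheel, involute flank): single-mesh tooth geometry, m = 3.099, N = 51
pitch radius r_p = m·N/2 = 3.099·51/2 = 79.024500
base radius r_b = r_p·cos α = 79.024500·cos 19.036° = 74.702953
roll angle φ = 13.454° = 0.23481660 rad
x = r_b·(cos φ + φ·sin φ) = 76.734167
y = r_b·(sin φ − φ·cos φ) = 0.320632

x=76.734167 y=0.320632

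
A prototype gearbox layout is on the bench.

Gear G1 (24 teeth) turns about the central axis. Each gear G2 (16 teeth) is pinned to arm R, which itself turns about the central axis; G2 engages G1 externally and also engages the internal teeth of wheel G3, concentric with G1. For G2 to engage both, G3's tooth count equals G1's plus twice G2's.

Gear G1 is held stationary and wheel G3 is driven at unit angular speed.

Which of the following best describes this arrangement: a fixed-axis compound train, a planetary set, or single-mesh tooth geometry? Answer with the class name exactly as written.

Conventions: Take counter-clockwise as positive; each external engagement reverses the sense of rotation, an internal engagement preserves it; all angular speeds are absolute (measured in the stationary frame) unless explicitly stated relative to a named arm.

recognized (axles ride arm R): planetary set, 24/16/56 teeth
classification: planetary set

planetary set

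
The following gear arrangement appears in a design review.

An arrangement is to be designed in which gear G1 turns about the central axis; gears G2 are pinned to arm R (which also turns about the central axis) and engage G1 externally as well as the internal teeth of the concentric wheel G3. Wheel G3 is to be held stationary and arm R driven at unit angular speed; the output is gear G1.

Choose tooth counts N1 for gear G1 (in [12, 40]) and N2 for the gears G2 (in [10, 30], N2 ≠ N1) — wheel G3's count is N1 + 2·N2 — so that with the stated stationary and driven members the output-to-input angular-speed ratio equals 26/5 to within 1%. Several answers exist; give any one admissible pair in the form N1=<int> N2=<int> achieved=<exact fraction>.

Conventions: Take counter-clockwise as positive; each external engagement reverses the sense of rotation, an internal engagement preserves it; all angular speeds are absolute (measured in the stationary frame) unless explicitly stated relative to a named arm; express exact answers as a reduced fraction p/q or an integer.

topology: planetary set — design target 26/5, arm = carrier (Willis)
Willis with ω_ring = 0: ω_sun/ω_arm = (N1+N3)/N1; set equal to 26/5  ⇒  N3/N1 = 26/5 − 1 = 21/5
N3 = N1 + 2·N2  ⇒  N2/N1 = (N3/N1 − 1)/2 = (21/5 − 1)/2 = 8/5
smallest multiple with N1 ≥ 12 and N2 ≥ 10: k = 3  ⇒  N1 = 3·5 = 15, N2 = 3·8 = 24 (N1 ≤ 40, N2 ≤ 30, N2 ≠ N1 ✓), N3 = 15 + 2·24 = 63
check: (N1+N3)/N1 with N1 = 15, N3 = 63 gives 26/5; |achieved − target| = 0 ≤ 13/250 ✓

N1=15 N2=24 achieved=26/5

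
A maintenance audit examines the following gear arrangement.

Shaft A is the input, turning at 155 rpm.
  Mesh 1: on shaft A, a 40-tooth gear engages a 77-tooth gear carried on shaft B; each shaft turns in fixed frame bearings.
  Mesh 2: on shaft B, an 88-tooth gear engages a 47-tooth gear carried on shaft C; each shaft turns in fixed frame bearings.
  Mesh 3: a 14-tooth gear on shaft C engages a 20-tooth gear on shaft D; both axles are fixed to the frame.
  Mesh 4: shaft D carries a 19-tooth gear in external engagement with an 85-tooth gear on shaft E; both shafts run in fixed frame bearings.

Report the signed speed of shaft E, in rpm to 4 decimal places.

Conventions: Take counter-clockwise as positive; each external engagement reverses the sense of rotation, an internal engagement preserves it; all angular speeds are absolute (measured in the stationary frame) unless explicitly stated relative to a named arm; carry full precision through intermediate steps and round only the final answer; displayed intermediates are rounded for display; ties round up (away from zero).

+23.5895 rpm

class = fixed-axis compound train [4 meshes; 4 ratios multiply, 4 sense flips]
mesh 1 [40T→77T]: ω = 155.0000×40/77 = 80.5195 rpm, sense flips to −
mesh 2 [88T→47T]: ω = 80.5195×88/47 = 150.7599 rpm, sense flips to +
mesh 3 [14T→20T]: ω = 150.7599×14/20 = 105.5319 rpm, sense flips to −
mesh 4 [19T→85T]: ω = 105.5319×19/85 = 23.5895 rpm, sense flips to +
signed output speed = +23.5895 rpm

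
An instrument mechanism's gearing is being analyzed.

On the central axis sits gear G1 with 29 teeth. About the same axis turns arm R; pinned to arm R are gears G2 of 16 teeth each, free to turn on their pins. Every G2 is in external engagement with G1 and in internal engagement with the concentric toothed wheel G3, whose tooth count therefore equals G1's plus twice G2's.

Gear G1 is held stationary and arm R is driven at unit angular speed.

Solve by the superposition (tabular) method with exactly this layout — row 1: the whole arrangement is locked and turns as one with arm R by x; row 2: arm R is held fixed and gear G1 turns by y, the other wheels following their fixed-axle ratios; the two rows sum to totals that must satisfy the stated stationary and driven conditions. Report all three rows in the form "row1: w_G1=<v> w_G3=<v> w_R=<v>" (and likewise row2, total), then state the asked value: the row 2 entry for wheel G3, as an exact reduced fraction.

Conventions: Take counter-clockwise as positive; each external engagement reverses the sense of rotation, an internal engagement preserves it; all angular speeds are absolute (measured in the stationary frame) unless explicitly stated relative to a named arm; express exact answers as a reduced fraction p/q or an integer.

topology: planetary set — G1 29T / G2 16T / G3 61T, arm = carrier (Willis)
superposition row 1 [locked train]: every member turns x
row 2 — arm fixed, fixed-axis ratios: sun y, ring −(29/61)·y, arm 0
boundary: total ω_sun = x + y = 0 and total ω_arm = x = 1  ⇒  y = -1, x = 1
row 2 ring = −(29/61)·(-1) = 29/61
totals (row 1 + row 2): sun 1 + (-1) = 0, ring 1 + 29/61 = 90/61, arm 1 + 0 = 1
asked cell (row2, ring) = 29/61

row1: w_G1=1 w_G3=1 w_R=1
row2: w_G1=-1 w_G3=29/61 w_R=0
total: w_G1=0 w_G3=90/61 w_R=1
asked value: 29/61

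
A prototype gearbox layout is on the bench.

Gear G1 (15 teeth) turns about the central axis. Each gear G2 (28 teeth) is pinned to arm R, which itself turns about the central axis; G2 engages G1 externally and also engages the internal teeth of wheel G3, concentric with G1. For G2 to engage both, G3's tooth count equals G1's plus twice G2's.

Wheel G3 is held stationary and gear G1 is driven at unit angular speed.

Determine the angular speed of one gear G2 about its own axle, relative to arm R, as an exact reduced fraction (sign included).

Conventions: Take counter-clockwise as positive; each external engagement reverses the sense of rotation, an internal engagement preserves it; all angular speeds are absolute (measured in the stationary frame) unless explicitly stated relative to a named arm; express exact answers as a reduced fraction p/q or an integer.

planetary set (15T centre, 28T on arm, 71T internal) — Willis relation
ring teeth: 15 + 2·28 = 71
15(ω_sun−ω_arm) = −71(ω_ring−ω_arm),  ω_ring = 0, ω_sun = 1
15(1−ω_arm) = −71(0−ω_arm)  ⇒  86·ω_arm = 15  ⇒  ω_arm = 15/86
sun–planet mesh: 15·(1−15/86) = −28·(ω_p−ω_arm)  ⇒  ω_p−ω_arm = -1065/2408
exact speed ratio = -1065/2408

-1065/2408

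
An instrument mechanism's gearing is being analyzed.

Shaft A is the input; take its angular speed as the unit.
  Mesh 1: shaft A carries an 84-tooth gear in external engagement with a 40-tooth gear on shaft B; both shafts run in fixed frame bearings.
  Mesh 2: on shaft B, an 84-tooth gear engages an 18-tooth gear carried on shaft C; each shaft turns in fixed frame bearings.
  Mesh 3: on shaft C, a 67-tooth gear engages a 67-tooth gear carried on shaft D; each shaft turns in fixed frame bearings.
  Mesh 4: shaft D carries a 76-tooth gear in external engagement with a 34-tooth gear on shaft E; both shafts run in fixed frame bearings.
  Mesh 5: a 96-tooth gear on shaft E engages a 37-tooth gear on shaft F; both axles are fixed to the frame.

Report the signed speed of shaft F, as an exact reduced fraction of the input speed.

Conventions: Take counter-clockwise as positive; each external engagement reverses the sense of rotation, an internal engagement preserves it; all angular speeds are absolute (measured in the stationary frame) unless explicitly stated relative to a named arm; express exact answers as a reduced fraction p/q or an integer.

5-mesh fixed-axis compound train (all bearings frame-fixed)
mesh 1 [84T→40T]: |ω|/ω_in = 1×84/40 = 21/10, sense flips to −
mesh 2 [84T→18T]: |ω|/ω_in = (21/10)×84/18 = 49/5, sense flips to +
mesh 3 [67T→67T]: |ω|/ω_in = (49/5)×67/67 = 49/5, sense flips to −
mesh 4 [76T→34T]: |ω|/ω_in = (49/5)×76/34 = 1862/85, sense flips to +
mesh 5 [96T→37T]: |ω|/ω_in = (1862/85)×96/37 = 178752/3145, sense flips to −
signed output speed (× input speed) = -178752/3145

-178752/3145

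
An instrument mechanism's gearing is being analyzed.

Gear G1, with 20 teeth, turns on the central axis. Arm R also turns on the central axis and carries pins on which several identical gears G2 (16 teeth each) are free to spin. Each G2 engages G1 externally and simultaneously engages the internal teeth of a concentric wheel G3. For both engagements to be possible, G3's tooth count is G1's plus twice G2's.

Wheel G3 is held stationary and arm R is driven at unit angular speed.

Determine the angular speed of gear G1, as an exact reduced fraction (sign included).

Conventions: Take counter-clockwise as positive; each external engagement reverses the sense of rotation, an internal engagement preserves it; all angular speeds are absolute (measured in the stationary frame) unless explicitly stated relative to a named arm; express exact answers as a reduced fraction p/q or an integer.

class = planetary set [G3 = 20+2·16 = 52; Willis about the carrier]
ring teeth: 20 + 2·16 = 52
20(ω_sun−ω_arm) = −52(ω_ring−ω_arm),  ω_ring = 0, ω_arm = 1
ω_sun = 1 − (52/20)(0−1) = 18/5
exact speed ratio = 18/5

18/5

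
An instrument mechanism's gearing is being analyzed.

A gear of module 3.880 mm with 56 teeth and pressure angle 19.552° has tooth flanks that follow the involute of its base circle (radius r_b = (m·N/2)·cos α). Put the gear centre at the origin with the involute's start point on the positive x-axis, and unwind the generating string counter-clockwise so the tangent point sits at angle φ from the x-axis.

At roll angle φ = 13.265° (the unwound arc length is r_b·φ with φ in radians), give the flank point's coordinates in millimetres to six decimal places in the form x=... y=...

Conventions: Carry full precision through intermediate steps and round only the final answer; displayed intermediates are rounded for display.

class = single-mesh tooth geometry [base-circle involute, m = 3.880, 56T]
pitch radius r_p = m·N/2 = 3.880·56/2 = 108.640000
base radius r_b = r_p·cos α = 108.640000·cos 19.552° = 102.375617
roll angle φ = 13.265° = 0.23151793 rad
x = r_b·(cos φ + φ·sin φ) = 105.082655
y = r_b·(sin φ − φ·cos φ) = 0.421211

x=105.082655 y=0.421211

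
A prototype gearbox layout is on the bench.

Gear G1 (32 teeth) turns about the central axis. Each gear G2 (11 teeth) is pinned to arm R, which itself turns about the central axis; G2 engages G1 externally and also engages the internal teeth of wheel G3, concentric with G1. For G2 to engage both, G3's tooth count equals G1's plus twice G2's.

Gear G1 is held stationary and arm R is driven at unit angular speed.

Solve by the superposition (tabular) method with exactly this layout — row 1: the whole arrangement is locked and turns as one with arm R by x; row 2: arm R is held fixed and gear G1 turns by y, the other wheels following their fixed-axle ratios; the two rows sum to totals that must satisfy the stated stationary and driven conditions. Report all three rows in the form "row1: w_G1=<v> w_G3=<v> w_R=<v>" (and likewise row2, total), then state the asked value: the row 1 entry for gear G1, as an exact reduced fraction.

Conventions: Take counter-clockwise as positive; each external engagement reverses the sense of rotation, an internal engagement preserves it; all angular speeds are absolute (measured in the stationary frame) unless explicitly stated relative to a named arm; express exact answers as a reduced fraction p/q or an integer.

row1: w_G1=1 w_G3=1 w_R=1
row2: w_G1=-1 w_G3=16/27 w_R=0
total: w_G1=0 w_G3=43/27 w_R=1
asked value: 1

planetary set (32T centre, 11T on arm, 54T internal) — Willis relation
row 1 (train locked, turned with arm): all members turn x
row 2: sun turns y, ring = −(32/54)·y, arm 0
boundary: total ω_sun = x + y = 0 and total ω_arm = x = 1  ⇒  y = -1, x = 1
row 2 ring = −(32/54)·(-1) = 16/27
totals (row 1 + row 2): sun 1 + (-1) = 0, ring 1 + 16/27 = 43/27, arm 1 + 0 = 1
asked cell (row1, sun) = 1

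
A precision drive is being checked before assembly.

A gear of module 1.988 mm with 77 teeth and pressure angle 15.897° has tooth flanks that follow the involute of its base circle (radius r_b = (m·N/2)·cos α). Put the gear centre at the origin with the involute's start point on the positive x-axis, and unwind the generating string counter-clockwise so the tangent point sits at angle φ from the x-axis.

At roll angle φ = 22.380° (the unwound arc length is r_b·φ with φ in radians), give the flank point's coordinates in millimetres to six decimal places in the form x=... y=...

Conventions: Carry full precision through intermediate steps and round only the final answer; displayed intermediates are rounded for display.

x=79.013950 y=1.440099

topology: single-mesh involute geometry — m = 1.988, N = 77
pitch radius r_p = m·N/2 = 1.988·77/2 = 76.538000
base radius r_b = r_p·cos α = 76.538000·cos 15.897° = 73.610854
roll angle φ = 22.380° = 0.39060469 rad
x = r_b·(cos φ + φ·sin φ) = 79.013950
y = r_b·(sin φ − φ·cos φ) = 1.440099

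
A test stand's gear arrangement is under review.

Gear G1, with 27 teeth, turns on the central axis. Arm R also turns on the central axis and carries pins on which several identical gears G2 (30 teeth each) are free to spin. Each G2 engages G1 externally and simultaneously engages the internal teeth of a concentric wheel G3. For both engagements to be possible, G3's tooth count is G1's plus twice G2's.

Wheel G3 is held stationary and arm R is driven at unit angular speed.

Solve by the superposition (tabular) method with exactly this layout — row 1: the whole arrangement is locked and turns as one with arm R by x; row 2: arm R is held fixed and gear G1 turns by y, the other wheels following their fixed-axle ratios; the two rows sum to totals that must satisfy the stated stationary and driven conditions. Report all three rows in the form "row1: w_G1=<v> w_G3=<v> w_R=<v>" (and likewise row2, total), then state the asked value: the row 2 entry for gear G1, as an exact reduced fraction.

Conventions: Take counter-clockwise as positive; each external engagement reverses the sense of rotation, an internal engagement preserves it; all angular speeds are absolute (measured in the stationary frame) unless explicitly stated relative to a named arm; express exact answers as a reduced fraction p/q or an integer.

planetary set (27T centre, 30T on arm, 87T internal) — Willis relation
superposition row 1 [locked train]: every member turns x
row 2: sun turns y, ring = −(27/87)·y, arm 0
boundary: total ω_ring = x − (27/87)·y = 0 and total ω_arm = x = 1  ⇒  y = 29/9, x = 1
row 2 ring = −(27/87)·29/9 = -1
totals (row 1 + row 2): sun 1 + 29/9 = 38/9, ring 1 + (-1) = 0, arm 1 + 0 = 1
asked cell (row2, sun) = 29/9

row1: w_G1=1 w_G3=1 w_R=1
row2: w_G1=29/9 w_G3=-1 w_R=0
total: w_G1=38/9 w_G3=0 w_R=1
asked value: 29/9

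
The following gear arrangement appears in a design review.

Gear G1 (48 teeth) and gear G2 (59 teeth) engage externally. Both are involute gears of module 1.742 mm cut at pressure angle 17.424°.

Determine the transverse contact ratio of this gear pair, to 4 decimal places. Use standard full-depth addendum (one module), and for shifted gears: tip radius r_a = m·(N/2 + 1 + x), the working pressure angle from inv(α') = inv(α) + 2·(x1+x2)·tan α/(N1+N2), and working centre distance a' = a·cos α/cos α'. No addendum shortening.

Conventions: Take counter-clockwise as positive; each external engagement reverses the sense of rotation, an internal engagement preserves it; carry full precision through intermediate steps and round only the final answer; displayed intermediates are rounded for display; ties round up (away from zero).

class = single-mesh tooth geometry [involute pair 48T × 59T, m = 1.742]
base radii: r_b1 = 39.889639, r_b2 = 49.031015
tip radii: r_a1 = 43.550000, r_a2 = 53.131000
no profile shift: α' = α, a' = a
action lengths: √(r_a1²−r_b1²) = 17.476246, √(r_a2²−r_b2²) = 20.466136
base pitch p_b = π·m·cos α = 5.221542
CR = (17.476246 + 20.466136 − 93.197000·sin 17.42400°)/5.221542 = 1.921928
contact ratio ≈ 1.9219

1.9219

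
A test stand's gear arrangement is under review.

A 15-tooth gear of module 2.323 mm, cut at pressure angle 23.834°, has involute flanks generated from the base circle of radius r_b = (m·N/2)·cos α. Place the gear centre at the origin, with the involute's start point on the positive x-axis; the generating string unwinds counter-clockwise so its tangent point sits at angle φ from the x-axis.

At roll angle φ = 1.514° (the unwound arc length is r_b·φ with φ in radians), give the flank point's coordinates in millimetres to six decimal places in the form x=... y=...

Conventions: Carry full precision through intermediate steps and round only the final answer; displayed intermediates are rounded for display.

recognized (one wheel, involute flank): single-mesh tooth geometry, m = 2.323, N = 15
pitch radius r_p = m·N/2 = 2.323·15/2 = 17.422500
base radius r_b = r_p·cos α = 17.422500·cos 23.834° = 15.936710
roll angle φ = 1.514° = 0.02642428 rad
x = r_b·(cos φ + φ·sin φ) = 15.942273
y = r_b·(sin φ − φ·cos φ) = 0.000098

x=15.942273 y=0.000098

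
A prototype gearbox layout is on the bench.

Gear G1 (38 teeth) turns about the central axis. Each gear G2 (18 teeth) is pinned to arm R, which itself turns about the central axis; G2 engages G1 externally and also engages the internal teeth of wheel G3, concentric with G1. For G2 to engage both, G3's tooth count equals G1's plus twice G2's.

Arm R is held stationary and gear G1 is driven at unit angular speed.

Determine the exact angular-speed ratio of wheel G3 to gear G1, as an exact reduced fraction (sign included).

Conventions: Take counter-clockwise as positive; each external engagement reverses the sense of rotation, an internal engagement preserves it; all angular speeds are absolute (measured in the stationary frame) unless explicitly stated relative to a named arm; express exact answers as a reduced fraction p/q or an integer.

-19/37

class = planetary set [G3 = 38+2·18 = 74; Willis about the carrier]
ring teeth: 38 + 2·18 = 74
38(ω_sun−ω_arm) = −74(ω_ring−ω_arm),  ω_arm = 0, ω_sun = 1
ω_ring = 0 − (38/74)(1−0) = -19/37
ω_out/ω_in = -19/37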